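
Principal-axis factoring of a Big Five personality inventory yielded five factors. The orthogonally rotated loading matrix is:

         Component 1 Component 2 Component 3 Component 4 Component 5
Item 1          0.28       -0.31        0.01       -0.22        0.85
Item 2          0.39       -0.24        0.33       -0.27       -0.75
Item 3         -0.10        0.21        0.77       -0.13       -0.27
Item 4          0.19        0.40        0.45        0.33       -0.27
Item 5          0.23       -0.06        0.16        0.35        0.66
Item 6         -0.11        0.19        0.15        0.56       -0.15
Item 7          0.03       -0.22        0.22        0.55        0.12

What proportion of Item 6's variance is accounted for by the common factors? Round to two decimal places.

0.41

h² = (-0.11)² + 0.19² + 0.15² + 0.56² + (-0.15)² = 0.0121 + 0.0361 + 0.0225 + 0.3136 + 0.0225 = 0.4068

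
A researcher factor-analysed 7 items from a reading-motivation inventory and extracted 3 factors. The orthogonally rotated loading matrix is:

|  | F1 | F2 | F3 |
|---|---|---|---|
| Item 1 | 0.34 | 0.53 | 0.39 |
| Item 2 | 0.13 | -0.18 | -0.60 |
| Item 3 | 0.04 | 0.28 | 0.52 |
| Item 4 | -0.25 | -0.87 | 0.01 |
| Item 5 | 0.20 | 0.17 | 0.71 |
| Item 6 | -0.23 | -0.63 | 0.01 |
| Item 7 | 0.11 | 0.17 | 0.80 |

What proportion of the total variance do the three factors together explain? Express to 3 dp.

0.547

Communalities: 0.5486, 0.4093, 0.3504, 0.8195, 0.5730, 0.4499, 0.6810; Σh² = 3.8317.
Total variance with 7 standardized items is 7, so the solution explains 3.8317/7 = 0.5474.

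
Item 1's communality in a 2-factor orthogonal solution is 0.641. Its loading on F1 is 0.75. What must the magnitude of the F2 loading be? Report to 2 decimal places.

Under orthogonal rotation h² = Σλ², so λ_F2² = h² − (0.5625) = 0.641 − 0.5625 = 0.0785.
|λ| = √0.0785 = 0.2802.

0.28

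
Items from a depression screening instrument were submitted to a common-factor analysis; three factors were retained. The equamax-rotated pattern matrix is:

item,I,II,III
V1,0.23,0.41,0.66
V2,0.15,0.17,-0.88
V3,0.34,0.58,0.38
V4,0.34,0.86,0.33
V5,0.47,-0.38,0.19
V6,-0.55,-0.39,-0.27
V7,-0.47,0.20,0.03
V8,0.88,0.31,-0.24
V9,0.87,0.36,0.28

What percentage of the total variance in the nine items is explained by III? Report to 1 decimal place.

19.0%

SS loadings for III = 0.66² + (-0.88)² + 0.38² + 0.33² + 0.19² + (-0.27)² + 0.03² + (-0.24)² + 0.28² = 1.7092
With 9 standardized items, total variance = 9. Proportion = 1.7092/9 = 0.1899 → 18.99%.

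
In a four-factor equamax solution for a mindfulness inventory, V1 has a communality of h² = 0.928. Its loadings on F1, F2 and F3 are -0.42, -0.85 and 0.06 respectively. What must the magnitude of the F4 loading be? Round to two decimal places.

Under orthogonal rotation h² = Σλ², so λ_F4² = h² − (0.9025) = 0.928 − 0.9025 = 0.0255.
|λ| = √0.0255 = 0.1597.

0.16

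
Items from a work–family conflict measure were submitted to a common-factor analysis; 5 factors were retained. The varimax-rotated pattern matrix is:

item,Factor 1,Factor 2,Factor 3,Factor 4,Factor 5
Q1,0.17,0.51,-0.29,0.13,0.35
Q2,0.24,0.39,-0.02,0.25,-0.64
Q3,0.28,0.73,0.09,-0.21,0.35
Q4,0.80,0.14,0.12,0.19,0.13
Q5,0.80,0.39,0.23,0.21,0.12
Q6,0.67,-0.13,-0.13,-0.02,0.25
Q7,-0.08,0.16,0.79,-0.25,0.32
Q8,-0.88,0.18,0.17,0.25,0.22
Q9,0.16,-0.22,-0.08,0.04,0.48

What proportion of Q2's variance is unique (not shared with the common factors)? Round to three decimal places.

h² = 0.24² + 0.39² + (-0.02)² + 0.25² + (-0.64)² = 0.0576 + 0.1521 + 0.0004 + 0.0625 + 0.4096 = 0.6822
Uniqueness u² = 1 − h² = 1 − 0.6822 = 0.3178

0.318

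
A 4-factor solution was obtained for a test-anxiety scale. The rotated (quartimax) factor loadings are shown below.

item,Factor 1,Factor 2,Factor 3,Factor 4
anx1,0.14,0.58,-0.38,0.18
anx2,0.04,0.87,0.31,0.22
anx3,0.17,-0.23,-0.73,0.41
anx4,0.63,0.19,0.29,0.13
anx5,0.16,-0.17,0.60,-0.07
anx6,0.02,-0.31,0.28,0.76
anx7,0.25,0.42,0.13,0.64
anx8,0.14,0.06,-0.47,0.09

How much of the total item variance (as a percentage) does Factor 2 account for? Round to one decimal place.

18.6%

SS loadings for Factor 2 = 0.58² + 0.87² + (-0.23)² + 0.19² + (-0.17)² + (-0.31)² + 0.42² + 0.06² = 1.4873
With 8 standardized items, total variance = 8. Proportion = 1.4873/8 = 0.1859 → 18.59%.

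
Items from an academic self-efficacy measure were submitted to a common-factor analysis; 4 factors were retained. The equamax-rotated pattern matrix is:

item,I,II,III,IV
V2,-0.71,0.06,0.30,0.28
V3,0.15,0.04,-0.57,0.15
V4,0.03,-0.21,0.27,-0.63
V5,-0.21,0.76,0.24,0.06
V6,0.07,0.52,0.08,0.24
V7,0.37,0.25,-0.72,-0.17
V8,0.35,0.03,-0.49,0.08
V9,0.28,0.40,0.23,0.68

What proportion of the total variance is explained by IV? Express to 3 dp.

SS loadings for IV = 0.28² + 0.15² + (-0.63)² + 0.06² + 0.24² + (-0.17)² + 0.08² + 0.68² = 1.0567
Proportion of variance = 1.0567 / 8 = 0.1321.

0.132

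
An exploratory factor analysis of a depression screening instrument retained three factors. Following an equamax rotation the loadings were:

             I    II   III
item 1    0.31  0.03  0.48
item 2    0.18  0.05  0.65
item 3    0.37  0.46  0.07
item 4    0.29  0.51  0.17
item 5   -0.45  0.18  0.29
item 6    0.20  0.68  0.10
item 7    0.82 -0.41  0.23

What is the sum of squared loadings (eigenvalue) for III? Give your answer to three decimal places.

SS loadings for III = 0.48² + 0.65² + 0.07² + 0.17² + 0.29² + 0.10² + 0.23² = 0.2304 + 0.4225 + 0.0049 + 0.0289 + 0.0841 + 0.0100 + 0.0529 = 0.8337

0.834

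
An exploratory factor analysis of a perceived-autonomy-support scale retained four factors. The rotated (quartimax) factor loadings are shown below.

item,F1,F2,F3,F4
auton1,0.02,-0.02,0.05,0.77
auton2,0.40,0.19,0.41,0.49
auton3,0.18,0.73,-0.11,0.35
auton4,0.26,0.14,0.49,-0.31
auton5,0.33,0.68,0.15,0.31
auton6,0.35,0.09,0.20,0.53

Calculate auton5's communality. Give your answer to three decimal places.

h² = 0.33² + 0.68² + 0.15² + 0.31² = 0.1089 + 0.4624 + 0.0225 + 0.0961 = 0.6899

0.690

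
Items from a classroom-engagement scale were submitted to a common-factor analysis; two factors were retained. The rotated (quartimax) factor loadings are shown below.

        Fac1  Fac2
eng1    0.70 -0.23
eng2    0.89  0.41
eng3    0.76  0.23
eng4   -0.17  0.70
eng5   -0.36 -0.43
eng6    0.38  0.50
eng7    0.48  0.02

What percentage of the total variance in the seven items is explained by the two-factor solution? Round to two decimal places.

Communalities: 0.5429, 0.9602, 0.6305, 0.5189, 0.3145, 0.3944, 0.2308; Σh² = 3.5922.
Total variance with 7 standardized items is 7, so the solution explains 3.5922/7 = 0.5132 = 51.32%.

51.32%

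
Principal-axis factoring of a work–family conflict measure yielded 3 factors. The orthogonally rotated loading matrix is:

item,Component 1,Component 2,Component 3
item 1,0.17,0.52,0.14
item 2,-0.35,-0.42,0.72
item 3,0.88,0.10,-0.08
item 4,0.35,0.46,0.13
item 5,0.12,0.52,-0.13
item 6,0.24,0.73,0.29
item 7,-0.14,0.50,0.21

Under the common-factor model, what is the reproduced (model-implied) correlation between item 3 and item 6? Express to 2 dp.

r̂ = Σ λ_i·λ_j across factors = (0.88)(0.24) + (0.10)(0.73) + (-0.08)(0.29)
  = +0.2112 +0.0730 -0.0232 = 0.2610

0.26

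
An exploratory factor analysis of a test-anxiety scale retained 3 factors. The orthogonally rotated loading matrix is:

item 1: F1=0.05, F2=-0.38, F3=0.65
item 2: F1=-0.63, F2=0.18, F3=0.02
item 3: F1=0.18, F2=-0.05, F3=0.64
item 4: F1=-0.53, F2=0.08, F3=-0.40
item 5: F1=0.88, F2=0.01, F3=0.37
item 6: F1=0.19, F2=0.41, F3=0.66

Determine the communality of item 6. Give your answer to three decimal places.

0.640

h² = 0.19² + 0.41² + 0.66² = 0.0361 + 0.1681 + 0.4356 = 0.6398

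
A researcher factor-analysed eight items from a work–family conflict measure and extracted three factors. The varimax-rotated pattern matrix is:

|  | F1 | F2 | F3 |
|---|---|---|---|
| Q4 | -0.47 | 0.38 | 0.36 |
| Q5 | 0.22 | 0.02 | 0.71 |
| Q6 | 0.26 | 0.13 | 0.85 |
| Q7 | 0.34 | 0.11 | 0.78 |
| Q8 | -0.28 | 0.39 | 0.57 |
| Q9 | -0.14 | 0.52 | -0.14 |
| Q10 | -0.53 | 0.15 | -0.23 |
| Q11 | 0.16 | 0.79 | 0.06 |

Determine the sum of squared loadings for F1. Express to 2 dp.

SS loadings for F1 = (-0.47)² + 0.22² + 0.26² + 0.34² + (-0.28)² + (-0.14)² + (-0.53)² + 0.16² = 0.2209 + 0.0484 + 0.0676 + 0.1156 + 0.0784 + 0.0196 + 0.2809 + 0.0256 = 0.8570

0.86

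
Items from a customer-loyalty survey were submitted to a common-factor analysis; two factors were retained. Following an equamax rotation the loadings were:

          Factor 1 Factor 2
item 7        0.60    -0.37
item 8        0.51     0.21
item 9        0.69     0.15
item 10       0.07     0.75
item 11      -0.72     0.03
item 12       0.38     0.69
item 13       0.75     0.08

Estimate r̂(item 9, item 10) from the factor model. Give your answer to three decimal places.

r̂ = Σ λ_i·λ_j across factors = (0.69)(0.07) + (0.15)(0.75)
  = +0.0483 +0.1125 = 0.1608

0.161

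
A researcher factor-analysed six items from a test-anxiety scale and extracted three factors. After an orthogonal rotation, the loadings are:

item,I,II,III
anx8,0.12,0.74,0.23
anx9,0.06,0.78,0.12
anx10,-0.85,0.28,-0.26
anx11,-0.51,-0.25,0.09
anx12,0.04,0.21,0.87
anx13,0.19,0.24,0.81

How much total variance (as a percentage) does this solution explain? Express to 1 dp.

Communalities: 0.6149, 0.6264, 0.8685, 0.3307, 0.8026, 0.7498; Σh² = 3.9929.
Total variance with 6 standardized items is 6, so the solution explains 3.9929/6 = 0.6655 = 66.55%.

66.5%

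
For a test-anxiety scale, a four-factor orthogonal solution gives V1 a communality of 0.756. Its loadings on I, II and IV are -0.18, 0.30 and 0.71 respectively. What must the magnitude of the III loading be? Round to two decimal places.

0.36

Under orthogonal rotation h² = Σλ², so λ_III² = h² − (0.6265) = 0.756 − 0.6265 = 0.1295.
|λ| = √0.1295 = 0.3599.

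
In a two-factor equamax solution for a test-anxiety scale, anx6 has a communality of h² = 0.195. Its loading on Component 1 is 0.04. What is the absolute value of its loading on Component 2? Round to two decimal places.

0.44

Under orthogonal rotation h² = Σλ², so λ_Component 2² = h² − (0.0016) = 0.195 − 0.0016 = 0.1934.
|λ| = √0.1934 = 0.4398.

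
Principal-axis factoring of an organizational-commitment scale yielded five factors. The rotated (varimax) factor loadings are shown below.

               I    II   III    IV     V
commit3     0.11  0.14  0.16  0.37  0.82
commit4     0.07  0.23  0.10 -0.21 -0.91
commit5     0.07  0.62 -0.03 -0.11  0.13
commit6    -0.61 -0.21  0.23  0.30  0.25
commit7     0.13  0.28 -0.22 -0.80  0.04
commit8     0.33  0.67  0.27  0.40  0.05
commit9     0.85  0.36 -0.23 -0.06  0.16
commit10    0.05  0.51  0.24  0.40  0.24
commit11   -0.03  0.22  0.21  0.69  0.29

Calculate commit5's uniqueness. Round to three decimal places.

h² = 0.07² + 0.62² + (-0.03)² + (-0.11)² + 0.13² = 0.0049 + 0.3844 + 0.0009 + 0.0121 + 0.0169 = 0.4192
Uniqueness u² = 1 − h² = 1 − 0.4192 = 0.5808

0.581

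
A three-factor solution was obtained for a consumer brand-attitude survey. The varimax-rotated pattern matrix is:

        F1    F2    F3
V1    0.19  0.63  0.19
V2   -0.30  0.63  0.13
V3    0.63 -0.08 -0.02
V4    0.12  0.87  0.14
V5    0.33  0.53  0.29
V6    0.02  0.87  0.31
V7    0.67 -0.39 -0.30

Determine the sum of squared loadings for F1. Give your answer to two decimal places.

SS loadings for F1 = 0.19² + (-0.30)² + 0.63² + 0.12² + 0.33² + 0.02² + 0.67² = 0.0361 + 0.0900 + 0.3969 + 0.0144 + 0.1089 + 0.0004 + 0.4489 = 1.0956

1.10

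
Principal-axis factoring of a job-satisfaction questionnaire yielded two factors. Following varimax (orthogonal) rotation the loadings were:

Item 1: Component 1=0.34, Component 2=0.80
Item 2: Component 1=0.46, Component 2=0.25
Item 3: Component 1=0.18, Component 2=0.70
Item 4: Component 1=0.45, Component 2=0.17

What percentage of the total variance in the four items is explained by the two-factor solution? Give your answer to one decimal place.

44.6%

SS loadings by factor: 0.5621, 1.2214; total = 1.7835.
Total variance with 4 standardized items is 4, so the solution explains 1.7835/4 = 0.4459 = 44.59%.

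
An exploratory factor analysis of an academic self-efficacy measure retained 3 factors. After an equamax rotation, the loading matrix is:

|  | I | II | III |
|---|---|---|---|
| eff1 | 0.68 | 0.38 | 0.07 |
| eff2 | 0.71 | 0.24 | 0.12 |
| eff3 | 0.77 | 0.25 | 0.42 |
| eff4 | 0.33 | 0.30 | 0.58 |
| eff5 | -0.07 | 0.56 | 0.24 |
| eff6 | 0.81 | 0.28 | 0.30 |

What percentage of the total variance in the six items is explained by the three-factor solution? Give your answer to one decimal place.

62.6%

SS loadings by factor: 2.3293, 0.7465, 0.6797; total = 3.7555.
Total variance with 6 standardized items is 6, so the solution explains 3.7555/6 = 0.6259 = 62.59%.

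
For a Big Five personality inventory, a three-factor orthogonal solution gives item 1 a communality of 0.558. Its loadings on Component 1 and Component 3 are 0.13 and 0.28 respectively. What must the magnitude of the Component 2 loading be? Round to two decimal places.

0.68

Under orthogonal rotation h² = Σλ², so λ_Component 2² = h² − (0.0953) = 0.558 − 0.0953 = 0.4627.
|λ| = √0.4627 = 0.6802.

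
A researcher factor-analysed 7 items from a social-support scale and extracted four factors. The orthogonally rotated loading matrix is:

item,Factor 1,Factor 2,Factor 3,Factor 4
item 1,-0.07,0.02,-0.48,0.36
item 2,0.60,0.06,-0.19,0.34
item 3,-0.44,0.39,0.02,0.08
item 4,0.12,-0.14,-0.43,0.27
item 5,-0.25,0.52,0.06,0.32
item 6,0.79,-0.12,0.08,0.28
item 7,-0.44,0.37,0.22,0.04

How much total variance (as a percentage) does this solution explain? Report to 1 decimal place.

43.8%

Communalities: 0.3653, 0.5153, 0.3525, 0.2918, 0.4389, 0.7233, 0.3805; Σh² = 3.0676.
Total variance with 7 standardized items is 7, so the solution explains 3.0676/7 = 0.4382 = 43.82%.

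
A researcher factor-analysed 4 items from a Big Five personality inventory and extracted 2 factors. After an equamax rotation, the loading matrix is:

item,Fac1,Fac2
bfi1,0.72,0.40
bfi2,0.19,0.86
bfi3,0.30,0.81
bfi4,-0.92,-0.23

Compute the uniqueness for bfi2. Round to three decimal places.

h² = 0.19² + 0.86² = 0.0361 + 0.7396 = 0.7757
Uniqueness u² = 1 − h² = 1 − 0.7757 = 0.2243

0.224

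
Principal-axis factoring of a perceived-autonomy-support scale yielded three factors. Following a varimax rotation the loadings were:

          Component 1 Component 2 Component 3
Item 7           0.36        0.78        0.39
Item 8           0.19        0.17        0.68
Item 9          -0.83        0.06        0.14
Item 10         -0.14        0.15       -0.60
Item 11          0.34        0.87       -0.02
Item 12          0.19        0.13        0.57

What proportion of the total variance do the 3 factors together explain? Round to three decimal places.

0.630

SS loadings by factor: 1.0259, 1.4372, 1.3194; total = 3.7825.
Total variance with 6 standardized items is 6, so the solution explains 3.7825/6 = 0.6304.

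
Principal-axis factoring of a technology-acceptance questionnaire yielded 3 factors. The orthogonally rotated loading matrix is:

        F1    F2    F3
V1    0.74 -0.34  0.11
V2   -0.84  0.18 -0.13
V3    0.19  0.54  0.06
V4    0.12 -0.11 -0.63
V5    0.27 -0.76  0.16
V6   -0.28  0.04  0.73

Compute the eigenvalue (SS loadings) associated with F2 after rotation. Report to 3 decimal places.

1.031

SS loadings for F2 = (-0.34)² + 0.18² + 0.54² + (-0.11)² + (-0.76)² + 0.04² = 0.1156 + 0.0324 + 0.2916 + 0.0121 + 0.5776 + 0.0016 = 1.0309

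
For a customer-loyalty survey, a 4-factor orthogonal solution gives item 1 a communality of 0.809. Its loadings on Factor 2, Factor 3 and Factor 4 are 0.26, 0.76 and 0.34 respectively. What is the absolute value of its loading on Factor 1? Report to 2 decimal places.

0.22

Under orthogonal rotation h² = Σλ², so λ_Factor 1² = h² − (0.7608) = 0.809 − 0.7608 = 0.0482.
|λ| = √0.0482 = 0.2195.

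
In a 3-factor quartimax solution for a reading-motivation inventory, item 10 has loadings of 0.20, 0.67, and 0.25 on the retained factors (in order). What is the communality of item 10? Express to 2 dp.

0.55

h² = 0.20² + 0.67² + 0.25² = 0.0400 + 0.4489 + 0.0625 = 0.5514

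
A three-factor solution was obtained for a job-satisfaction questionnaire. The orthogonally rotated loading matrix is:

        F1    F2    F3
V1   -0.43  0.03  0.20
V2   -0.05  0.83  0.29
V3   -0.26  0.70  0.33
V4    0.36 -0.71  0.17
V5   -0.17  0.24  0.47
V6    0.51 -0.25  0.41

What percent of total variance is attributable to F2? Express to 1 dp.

30.1%

SS loadings for F2 = 0.03² + 0.83² + 0.70² + (-0.71)² + 0.24² + (-0.25)² = 1.8040
With 6 standardized items, total variance = 6. Proportion = 1.8040/6 = 0.3007 → 30.07%.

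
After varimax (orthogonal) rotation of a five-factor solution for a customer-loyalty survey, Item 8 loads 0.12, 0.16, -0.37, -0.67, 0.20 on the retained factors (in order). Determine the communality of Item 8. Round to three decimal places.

h² = 0.12² + 0.16² + (-0.37)² + (-0.67)² + 0.20² = 0.0144 + 0.0256 + 0.1369 + 0.4489 + 0.0400 = 0.6658

0.666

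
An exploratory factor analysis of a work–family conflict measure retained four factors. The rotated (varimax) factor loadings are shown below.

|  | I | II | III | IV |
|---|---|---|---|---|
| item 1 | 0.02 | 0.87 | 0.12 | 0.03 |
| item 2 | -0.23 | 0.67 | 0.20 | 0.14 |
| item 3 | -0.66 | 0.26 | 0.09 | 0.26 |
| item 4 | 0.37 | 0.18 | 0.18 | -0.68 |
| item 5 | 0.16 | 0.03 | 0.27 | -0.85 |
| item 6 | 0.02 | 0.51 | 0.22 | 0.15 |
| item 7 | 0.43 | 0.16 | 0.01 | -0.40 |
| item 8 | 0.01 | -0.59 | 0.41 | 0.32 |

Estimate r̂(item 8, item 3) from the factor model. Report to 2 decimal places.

-0.04

r̂ = Σ λ_i·λ_j across factors = (0.01)(-0.66) + (-0.59)(0.26) + (0.41)(0.09) + (0.32)(0.26)
  = -0.0066 -0.1534 +0.0369 +0.0832 = -0.0399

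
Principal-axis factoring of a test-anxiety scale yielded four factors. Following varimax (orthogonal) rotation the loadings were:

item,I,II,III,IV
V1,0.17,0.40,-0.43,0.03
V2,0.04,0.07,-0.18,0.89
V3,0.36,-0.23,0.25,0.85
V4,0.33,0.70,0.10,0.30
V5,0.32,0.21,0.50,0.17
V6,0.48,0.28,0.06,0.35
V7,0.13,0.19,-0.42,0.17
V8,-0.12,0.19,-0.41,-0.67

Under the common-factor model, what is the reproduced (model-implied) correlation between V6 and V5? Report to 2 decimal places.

0.30

r̂ = Σ λ_i·λ_j across factors = (0.48)(0.32) + (0.28)(0.21) + (0.06)(0.50) + (0.35)(0.17)
  = +0.1536 +0.0588 +0.0300 +0.0595 = 0.3019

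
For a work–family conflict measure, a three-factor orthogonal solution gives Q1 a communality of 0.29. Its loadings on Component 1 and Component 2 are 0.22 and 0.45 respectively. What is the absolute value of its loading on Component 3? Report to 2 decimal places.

0.20

Under orthogonal rotation h² = Σλ², so λ_Component 3² = h² − (0.2509) = 0.29 − 0.2509 = 0.0391.
|λ| = √0.0391 = 0.1977.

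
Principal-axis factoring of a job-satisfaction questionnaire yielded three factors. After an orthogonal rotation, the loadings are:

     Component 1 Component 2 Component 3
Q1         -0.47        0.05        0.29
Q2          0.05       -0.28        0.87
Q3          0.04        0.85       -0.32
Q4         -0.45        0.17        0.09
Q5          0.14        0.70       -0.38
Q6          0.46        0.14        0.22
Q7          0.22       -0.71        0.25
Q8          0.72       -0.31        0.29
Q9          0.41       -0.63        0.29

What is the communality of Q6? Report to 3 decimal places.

h² = 0.46² + 0.14² + 0.22² = 0.2116 + 0.0196 + 0.0484 = 0.2796

0.280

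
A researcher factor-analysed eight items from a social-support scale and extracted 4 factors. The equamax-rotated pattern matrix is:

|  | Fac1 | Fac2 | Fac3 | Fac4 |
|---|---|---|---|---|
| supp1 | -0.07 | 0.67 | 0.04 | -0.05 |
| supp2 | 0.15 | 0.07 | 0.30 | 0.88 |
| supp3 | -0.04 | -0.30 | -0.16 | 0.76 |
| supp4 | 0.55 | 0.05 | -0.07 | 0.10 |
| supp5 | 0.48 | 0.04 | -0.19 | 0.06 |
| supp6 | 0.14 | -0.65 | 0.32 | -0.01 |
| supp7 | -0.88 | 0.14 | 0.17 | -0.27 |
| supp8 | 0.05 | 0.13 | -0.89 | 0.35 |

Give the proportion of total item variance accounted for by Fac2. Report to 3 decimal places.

SS loadings for Fac2 = 0.67² + 0.07² + (-0.30)² + 0.05² + 0.04² + (-0.65)² + 0.14² + 0.13² = 1.0069
Proportion of variance = 1.0069 / 8 = 0.1259.

0.126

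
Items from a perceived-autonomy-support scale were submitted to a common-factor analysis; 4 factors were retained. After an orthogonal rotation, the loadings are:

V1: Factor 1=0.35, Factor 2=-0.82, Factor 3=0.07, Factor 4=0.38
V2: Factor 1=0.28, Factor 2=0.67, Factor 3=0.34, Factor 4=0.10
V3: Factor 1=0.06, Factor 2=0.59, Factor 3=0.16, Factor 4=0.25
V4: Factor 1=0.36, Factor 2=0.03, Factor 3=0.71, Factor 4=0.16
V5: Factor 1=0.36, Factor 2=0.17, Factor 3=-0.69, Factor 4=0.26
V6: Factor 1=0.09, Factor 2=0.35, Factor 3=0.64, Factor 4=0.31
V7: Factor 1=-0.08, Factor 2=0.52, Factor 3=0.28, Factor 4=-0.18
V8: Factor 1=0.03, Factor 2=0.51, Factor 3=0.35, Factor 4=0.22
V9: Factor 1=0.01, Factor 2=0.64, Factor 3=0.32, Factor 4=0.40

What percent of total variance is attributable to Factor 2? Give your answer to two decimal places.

28.46%

SS loadings for Factor 2 = (-0.82)² + 0.67² + 0.59² + 0.03² + 0.17² + 0.35² + 0.52² + 0.51² + 0.64² = 2.5618
With 9 standardized items, total variance = 9. Proportion = 2.5618/9 = 0.2846 → 28.46%.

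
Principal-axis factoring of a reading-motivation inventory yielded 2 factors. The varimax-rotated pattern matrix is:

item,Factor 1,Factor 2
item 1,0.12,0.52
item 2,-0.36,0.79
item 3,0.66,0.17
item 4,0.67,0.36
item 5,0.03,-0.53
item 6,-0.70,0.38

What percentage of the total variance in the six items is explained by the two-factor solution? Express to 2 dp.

SS loadings by factor: 1.5194, 1.4783; total = 2.9977.
Total variance with 6 standardized items is 6, so the solution explains 2.9977/6 = 0.4996 = 49.96%.

49.96%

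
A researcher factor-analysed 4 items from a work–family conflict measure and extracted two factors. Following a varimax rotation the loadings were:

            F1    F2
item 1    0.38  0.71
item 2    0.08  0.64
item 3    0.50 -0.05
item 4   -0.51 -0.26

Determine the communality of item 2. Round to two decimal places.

0.42

h² = 0.08² + 0.64² = 0.0064 + 0.4096 = 0.4160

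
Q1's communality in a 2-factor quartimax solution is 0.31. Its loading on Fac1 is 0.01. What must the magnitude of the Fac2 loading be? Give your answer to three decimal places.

Under orthogonal rotation h² = Σλ², so λ_Fac2² = h² − (0.0001) = 0.31 − 0.0001 = 0.3099.
|λ| = √0.3099 = 0.5567.

0.557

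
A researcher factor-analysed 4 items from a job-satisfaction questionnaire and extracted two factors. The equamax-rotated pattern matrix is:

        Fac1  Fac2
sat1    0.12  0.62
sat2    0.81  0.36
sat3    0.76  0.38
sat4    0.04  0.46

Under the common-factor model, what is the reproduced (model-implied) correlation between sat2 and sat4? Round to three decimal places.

r̂ = Σ λ_i·λ_j across factors = (0.81)(0.04) + (0.36)(0.46)
  = +0.0324 +0.1656 = 0.1980

0.198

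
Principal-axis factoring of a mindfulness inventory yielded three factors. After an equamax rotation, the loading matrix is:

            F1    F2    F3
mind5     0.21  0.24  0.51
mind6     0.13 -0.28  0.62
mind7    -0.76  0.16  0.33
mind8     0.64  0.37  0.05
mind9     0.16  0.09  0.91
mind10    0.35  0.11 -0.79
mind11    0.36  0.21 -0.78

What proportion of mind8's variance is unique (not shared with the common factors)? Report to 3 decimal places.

0.451

h² = 0.64² + 0.37² + 0.05² = 0.4096 + 0.1369 + 0.0025 = 0.5490
Uniqueness u² = 1 − h² = 1 − 0.5490 = 0.4510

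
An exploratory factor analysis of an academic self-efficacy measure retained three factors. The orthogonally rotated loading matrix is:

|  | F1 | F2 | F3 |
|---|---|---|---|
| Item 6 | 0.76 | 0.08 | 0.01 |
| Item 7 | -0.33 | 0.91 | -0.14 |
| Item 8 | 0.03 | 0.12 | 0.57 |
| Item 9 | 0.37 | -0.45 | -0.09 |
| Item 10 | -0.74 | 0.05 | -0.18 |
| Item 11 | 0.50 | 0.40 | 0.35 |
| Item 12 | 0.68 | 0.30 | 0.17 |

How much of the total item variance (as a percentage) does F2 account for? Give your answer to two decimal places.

18.63%

SS loadings for F2 = 0.08² + 0.91² + 0.12² + (-0.45)² + 0.05² + 0.40² + 0.30² = 1.3039
With 7 standardized items, total variance = 7. Proportion = 1.3039/7 = 0.1863 → 18.63%.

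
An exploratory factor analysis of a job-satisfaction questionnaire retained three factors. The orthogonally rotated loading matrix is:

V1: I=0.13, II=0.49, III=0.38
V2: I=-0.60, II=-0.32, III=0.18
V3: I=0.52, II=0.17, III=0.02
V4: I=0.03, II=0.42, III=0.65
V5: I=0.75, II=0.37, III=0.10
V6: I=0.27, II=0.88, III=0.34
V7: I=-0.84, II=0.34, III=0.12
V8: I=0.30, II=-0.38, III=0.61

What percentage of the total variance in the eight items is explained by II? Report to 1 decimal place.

21.5%

SS loadings for II = 0.49² + (-0.32)² + 0.17² + 0.42² + 0.37² + 0.88² + 0.34² + (-0.38)² = 1.7191
With 8 standardized items, total variance = 8. Proportion = 1.7191/8 = 0.2149 → 21.49%.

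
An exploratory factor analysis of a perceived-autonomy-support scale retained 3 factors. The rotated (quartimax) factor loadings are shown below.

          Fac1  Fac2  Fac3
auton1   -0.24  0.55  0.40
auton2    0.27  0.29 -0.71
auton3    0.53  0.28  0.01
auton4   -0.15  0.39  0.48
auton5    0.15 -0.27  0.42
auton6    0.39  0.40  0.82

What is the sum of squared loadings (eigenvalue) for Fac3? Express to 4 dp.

SS loadings for Fac3 = 0.40² + (-0.71)² + 0.01² + 0.48² + 0.42² + 0.82² = 0.1600 + 0.5041 + 0.0001 + 0.2304 + 0.1764 + 0.6724 = 1.7434

1.7434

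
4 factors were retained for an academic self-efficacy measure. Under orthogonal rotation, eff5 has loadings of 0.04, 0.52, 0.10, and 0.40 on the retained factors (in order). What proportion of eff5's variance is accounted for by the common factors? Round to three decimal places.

h² = 0.04² + 0.52² + 0.10² + 0.40² = 0.0016 + 0.2704 + 0.0100 + 0.1600 = 0.4420

0.442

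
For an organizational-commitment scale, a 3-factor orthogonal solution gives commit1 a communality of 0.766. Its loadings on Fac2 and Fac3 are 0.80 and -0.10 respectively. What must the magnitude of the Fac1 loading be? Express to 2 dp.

Under orthogonal rotation h² = Σλ², so λ_Fac1² = h² − (0.6500) = 0.766 − 0.6500 = 0.1160.
|λ| = √0.1160 = 0.3406.

0.34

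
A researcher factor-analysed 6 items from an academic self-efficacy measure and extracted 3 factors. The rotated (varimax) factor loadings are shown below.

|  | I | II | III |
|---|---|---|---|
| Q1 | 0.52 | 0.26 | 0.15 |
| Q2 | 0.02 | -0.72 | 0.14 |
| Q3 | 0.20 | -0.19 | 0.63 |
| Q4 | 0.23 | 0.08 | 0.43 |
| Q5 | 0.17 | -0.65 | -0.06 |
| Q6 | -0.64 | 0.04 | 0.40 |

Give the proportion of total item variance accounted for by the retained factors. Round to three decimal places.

0.440

SS loadings by factor: 0.8022, 1.0526, 0.7875; total = 2.6423.
Total variance with 6 standardized items is 6, so the solution explains 2.6423/6 = 0.4404.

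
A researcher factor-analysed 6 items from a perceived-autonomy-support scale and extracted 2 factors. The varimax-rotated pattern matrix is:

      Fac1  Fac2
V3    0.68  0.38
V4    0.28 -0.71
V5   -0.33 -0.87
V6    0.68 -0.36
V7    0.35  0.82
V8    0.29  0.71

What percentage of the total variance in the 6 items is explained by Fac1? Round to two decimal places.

SS loadings for Fac1 = 0.68² + 0.28² + (-0.33)² + 0.68² + 0.35² + 0.29² = 1.3187
With 6 standardized items, total variance = 6. Proportion = 1.3187/6 = 0.2198 → 21.98%.

21.98%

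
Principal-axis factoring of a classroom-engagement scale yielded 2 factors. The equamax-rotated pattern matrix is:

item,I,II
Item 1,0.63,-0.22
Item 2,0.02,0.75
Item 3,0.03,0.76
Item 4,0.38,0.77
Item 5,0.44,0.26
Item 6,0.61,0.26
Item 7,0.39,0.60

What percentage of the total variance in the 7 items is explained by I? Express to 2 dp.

18.01%

SS loadings for I = 0.63² + 0.02² + 0.03² + 0.38² + 0.44² + 0.61² + 0.39² = 1.2604
With 7 standardized items, total variance = 7. Proportion = 1.2604/7 = 0.1801 → 18.01%.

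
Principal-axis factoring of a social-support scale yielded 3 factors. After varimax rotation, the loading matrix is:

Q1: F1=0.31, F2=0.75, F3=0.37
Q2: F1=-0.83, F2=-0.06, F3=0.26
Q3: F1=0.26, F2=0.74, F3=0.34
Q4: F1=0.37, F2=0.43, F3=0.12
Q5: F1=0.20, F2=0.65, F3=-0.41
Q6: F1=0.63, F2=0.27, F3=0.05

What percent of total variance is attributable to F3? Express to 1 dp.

SS loadings for F3 = 0.37² + 0.26² + 0.34² + 0.12² + (-0.41)² + 0.05² = 0.5051
With 6 standardized items, total variance = 6. Proportion = 0.5051/6 = 0.0842 → 8.42%.

8.4%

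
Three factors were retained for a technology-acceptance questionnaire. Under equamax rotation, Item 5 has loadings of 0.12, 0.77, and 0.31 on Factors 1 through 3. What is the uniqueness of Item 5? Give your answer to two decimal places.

h² = 0.12² + 0.77² + 0.31² = 0.0144 + 0.5929 + 0.0961 = 0.7034
Uniqueness u² = 1 − h² = 1 − 0.7034 = 0.2966

0.30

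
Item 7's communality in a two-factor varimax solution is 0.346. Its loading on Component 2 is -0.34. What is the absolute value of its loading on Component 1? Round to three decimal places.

0.480

Under orthogonal rotation h² = Σλ², so λ_Component 1² = h² − (0.1156) = 0.346 − 0.1156 = 0.2304.
|λ| = √0.2304 = 0.4800.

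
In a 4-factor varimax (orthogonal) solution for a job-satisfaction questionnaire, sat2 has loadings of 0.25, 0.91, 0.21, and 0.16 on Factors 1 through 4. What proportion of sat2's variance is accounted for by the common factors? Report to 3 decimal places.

0.960

h² = 0.25² + 0.91² + 0.21² + 0.16² = 0.0625 + 0.8281 + 0.0441 + 0.0256 = 0.9603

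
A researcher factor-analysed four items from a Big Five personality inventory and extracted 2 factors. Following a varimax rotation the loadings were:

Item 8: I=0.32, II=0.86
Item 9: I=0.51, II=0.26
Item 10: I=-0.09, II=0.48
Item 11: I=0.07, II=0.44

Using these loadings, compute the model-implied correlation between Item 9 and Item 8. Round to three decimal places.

r̂ = Σ λ_i·λ_j across factors = (0.51)(0.32) + (0.26)(0.86)
  = +0.1632 +0.2236 = 0.3868

0.387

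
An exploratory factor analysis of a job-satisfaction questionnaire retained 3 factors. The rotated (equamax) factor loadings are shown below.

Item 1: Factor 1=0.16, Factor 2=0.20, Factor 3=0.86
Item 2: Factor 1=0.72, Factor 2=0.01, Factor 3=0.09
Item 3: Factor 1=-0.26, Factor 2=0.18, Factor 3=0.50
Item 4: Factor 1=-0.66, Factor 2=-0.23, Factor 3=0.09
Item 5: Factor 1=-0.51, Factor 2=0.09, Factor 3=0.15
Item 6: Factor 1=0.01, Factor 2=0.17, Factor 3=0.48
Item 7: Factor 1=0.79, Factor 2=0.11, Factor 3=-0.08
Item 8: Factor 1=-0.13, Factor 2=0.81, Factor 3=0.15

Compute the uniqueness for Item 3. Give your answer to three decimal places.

h² = (-0.26)² + 0.18² + 0.50² = 0.0676 + 0.0324 + 0.2500 = 0.3500
Uniqueness u² = 1 − h² = 1 − 0.3500 = 0.6500

0.650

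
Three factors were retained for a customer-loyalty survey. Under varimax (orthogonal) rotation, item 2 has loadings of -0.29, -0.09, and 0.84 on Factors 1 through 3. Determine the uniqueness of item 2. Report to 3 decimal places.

0.202

h² = (-0.29)² + (-0.09)² + 0.84² = 0.0841 + 0.0081 + 0.7056 = 0.7978
Uniqueness u² = 1 − h² = 1 − 0.7978 = 0.2022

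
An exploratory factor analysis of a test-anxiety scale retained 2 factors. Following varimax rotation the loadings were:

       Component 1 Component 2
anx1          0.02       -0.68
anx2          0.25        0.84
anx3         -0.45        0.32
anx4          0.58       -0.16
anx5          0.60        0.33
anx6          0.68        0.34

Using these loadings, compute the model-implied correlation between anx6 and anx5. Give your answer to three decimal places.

r̂ = Σ λ_i·λ_j across factors = (0.68)(0.60) + (0.34)(0.33)
  = +0.4080 +0.1122 = 0.5202

0.520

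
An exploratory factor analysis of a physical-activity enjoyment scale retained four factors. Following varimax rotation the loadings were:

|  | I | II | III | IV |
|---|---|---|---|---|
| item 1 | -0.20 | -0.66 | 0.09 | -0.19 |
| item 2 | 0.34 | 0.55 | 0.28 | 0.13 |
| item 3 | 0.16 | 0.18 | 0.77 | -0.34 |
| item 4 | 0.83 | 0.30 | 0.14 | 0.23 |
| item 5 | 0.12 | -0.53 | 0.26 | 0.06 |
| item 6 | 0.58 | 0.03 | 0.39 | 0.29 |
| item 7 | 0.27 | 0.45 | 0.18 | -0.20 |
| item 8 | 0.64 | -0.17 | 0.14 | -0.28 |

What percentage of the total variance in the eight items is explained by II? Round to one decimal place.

17.2%

SS loadings for II = (-0.66)² + 0.55² + 0.18² + 0.30² + (-0.53)² + 0.03² + 0.45² + (-0.17)² = 1.3737
With 8 standardized items, total variance = 8. Proportion = 1.3737/8 = 0.1717 → 17.17%.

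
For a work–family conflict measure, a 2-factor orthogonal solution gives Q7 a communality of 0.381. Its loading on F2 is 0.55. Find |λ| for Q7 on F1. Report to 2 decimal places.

Under orthogonal rotation h² = Σλ², so λ_F1² = h² − (0.3025) = 0.381 − 0.3025 = 0.0785.
|λ| = √0.0785 = 0.2802.

0.28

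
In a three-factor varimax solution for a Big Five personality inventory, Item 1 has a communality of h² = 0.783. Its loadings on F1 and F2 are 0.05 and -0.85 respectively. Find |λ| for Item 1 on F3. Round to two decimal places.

0.24

Under orthogonal rotation h² = Σλ², so λ_F3² = h² − (0.7250) = 0.783 − 0.7250 = 0.0580.
|λ| = √0.0580 = 0.2408.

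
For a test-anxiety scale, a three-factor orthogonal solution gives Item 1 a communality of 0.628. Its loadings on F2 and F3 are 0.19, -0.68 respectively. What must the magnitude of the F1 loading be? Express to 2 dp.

0.36

Under orthogonal rotation h² = Σλ², so λ_F1² = h² − (0.4985) = 0.628 − 0.4985 = 0.1295.
|λ| = √0.1295 = 0.3599.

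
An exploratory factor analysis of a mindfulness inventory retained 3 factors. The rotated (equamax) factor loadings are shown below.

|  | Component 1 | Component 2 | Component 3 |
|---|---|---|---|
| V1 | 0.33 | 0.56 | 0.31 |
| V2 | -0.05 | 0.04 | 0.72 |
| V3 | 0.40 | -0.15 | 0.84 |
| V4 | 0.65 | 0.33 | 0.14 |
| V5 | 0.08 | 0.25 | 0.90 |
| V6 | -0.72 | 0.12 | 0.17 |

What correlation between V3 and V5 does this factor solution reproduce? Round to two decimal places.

r̂ = Σ λ_i·λ_j across factors = (0.40)(0.08) + (-0.15)(0.25) + (0.84)(0.90)
  = +0.0320 -0.0375 +0.7560 = 0.7505

0.75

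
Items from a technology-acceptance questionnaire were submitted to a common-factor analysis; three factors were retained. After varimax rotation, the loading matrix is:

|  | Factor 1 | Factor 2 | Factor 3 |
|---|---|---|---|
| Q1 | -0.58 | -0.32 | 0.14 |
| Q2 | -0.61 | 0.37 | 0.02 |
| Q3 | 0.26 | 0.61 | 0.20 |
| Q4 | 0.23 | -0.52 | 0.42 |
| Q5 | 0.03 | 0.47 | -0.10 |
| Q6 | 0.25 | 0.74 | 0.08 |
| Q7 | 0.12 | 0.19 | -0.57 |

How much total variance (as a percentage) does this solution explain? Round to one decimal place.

SS loadings by factor: 0.9068, 1.6864, 0.5777; total = 3.1709.
Total variance with 7 standardized items is 7, so the solution explains 3.1709/7 = 0.4530 = 45.30%.

45.3%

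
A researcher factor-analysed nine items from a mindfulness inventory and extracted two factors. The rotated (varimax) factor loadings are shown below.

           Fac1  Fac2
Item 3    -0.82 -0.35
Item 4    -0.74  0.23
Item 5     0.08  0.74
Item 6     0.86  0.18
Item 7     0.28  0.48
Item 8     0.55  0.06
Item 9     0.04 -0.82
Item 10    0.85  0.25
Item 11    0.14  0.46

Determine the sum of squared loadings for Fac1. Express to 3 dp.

3.091

SS loadings for Fac1 = (-0.82)² + (-0.74)² + 0.08² + 0.86² + 0.28² + 0.55² + 0.04² + 0.85² + 0.14² = 0.6724 + 0.5476 + 0.0064 + 0.7396 + 0.0784 + 0.3025 + 0.0016 + 0.7225 + 0.0196 = 3.0906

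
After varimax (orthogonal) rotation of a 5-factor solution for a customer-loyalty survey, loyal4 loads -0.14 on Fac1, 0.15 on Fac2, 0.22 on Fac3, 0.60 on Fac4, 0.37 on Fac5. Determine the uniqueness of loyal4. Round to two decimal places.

0.41

h² = (-0.14)² + 0.15² + 0.22² + 0.60² + 0.37² = 0.0196 + 0.0225 + 0.0484 + 0.3600 + 0.1369 = 0.5874
Uniqueness u² = 1 − h² = 1 − 0.5874 = 0.4126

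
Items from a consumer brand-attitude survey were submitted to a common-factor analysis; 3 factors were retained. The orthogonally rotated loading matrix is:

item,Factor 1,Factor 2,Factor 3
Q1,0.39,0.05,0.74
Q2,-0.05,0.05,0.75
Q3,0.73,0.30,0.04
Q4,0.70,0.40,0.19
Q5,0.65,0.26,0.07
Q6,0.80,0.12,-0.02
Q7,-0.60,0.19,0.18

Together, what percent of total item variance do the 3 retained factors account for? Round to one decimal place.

59.4%

Communalities: 0.7022, 0.5675, 0.6245, 0.6861, 0.4950, 0.6548, 0.4285; Σh² = 4.1586.
Total variance with 7 standardized items is 7, so the solution explains 4.1586/7 = 0.5941 = 59.41%.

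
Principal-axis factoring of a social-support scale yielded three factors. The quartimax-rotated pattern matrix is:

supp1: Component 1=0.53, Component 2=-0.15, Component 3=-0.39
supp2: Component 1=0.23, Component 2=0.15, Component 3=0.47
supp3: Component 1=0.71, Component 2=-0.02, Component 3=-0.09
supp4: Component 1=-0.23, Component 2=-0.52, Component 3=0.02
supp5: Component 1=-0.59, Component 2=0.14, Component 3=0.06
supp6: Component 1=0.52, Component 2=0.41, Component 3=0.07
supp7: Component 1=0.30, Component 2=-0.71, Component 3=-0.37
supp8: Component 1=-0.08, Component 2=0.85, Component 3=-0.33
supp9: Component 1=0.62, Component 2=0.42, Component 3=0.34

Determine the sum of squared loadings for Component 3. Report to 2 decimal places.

SS loadings for Component 3 = (-0.39)² + 0.47² + (-0.09)² + 0.02² + 0.06² + 0.07² + (-0.37)² + (-0.33)² + 0.34² = 0.1521 + 0.2209 + 0.0081 + 0.0004 + 0.0036 + 0.0049 + 0.1369 + 0.1089 + 0.1156 = 0.7514

0.75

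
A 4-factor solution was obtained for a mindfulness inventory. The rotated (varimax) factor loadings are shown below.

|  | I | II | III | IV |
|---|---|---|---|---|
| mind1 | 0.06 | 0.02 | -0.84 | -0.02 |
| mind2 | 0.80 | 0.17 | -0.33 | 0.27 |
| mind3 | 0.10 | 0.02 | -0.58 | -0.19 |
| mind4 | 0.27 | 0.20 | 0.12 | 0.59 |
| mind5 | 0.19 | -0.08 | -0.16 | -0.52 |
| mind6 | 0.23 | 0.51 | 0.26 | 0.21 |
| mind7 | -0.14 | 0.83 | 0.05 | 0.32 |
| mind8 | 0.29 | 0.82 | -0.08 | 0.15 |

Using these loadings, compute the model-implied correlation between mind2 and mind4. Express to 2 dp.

0.37

r̂ = Σ λ_i·λ_j across factors = (0.80)(0.27) + (0.17)(0.20) + (-0.33)(0.12) + (0.27)(0.59)
  = +0.2160 +0.0340 -0.0396 +0.1593 = 0.3697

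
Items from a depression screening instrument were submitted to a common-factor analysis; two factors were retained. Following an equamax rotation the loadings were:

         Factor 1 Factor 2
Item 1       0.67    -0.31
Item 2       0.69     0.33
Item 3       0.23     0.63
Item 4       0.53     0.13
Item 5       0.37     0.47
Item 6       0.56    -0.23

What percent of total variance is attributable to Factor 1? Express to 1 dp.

SS loadings for Factor 1 = 0.67² + 0.69² + 0.23² + 0.53² + 0.37² + 0.56² = 1.7093
With 6 standardized items, total variance = 6. Proportion = 1.7093/6 = 0.2849 → 28.49%.

28.5%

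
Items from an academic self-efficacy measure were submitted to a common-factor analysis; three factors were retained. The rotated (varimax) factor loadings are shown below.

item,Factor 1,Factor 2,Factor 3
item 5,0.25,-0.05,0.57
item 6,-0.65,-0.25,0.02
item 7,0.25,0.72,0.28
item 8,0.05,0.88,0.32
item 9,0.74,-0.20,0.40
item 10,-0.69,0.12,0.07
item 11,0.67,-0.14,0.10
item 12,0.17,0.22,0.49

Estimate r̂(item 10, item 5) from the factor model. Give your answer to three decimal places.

-0.139

r̂ = Σ λ_i·λ_j across factors = (-0.69)(0.25) + (0.12)(-0.05) + (0.07)(0.57)
  = -0.1725 -0.0060 +0.0399 = -0.1386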